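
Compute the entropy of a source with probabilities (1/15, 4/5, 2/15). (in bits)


H = -sum(p_i * log2(p_i)). Terms: -(1/15)*log2(1/15) = 0.260459; -(4/5)*log2(4/5) = 0.257542; -(2/15)*log2(2/15) = 0.387585. H = 0.260459 + 0.257542 + 0.387585 = 0.9056

0.9056 bits


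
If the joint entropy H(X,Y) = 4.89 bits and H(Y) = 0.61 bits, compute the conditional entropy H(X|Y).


H(X|Y) = H(X,Y) - H(Y) = 4.89 - 0.61 = 4.28

4.28 bits


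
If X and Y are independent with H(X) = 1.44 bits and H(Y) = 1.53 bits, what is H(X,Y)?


For independent variables, H(X,Y) = H(X) + H(Y) = 1.44 + 1.53 = 2.97

2.97 bits


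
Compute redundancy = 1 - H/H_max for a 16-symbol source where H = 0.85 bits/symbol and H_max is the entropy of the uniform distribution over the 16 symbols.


H_max = log2(K) = log2(16) = 4.0 bits/symbol. Redundancy = 1 - H/H_max = 1 - 0.85/4.0 = 1 - 0.2125 = 0.7875

0.7875


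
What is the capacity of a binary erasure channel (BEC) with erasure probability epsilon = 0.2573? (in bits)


C = 1 - epsilon = 1 - 0.2573 = 0.7427

0.7427 bits


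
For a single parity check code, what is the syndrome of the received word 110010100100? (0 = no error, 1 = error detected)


Syndrome = XOR of all bits = 1 XOR 1 XOR 0 XOR 0 XOR 1 XOR 0 XOR 1 XOR 0 XOR 0 XOR 1 XOR 0 XOR 0 = 1

1


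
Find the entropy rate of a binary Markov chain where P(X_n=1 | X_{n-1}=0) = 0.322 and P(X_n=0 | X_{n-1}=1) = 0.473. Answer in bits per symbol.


Stationary distribution: pi_0 = p10/(p01+p10) = 0.595, pi_1 = 0.405. Entropy rate H' = pi_0*H(p01) + pi_1*H(p10) = 0.595*0.9065 + 0.405*0.9979 = 0.9435

0.9435 bits/symbol


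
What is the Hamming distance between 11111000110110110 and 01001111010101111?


Count differing positions: ^ . ^ ^ . ^ ^ ^ ^ . . . ^ ^ . . ^ = 10 differences

10


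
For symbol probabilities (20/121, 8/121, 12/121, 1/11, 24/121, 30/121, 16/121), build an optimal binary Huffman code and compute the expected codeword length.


Huffman construction (repeatedly merge the two least-probable nodes; each merge adds 1 bit to every symbol beneath it): 8/121 + 1/11 = 19/121; 12/121 + 16/121 = 28/121; 19/121 + 20/121 = 39/121; 24/121 + 28/121 = 52/121; 30/121 + 39/121 = 69/121; 52/121 + 69/121 = 1. Resulting codeword lengths (in the order the probabilities were given): (3, 4, 3, 4, 2, 2, 3). L_avg = sum(p_i * l_i) = 20/121*3 + 8/121*4 + 12/121*3 + 1/11*4 + 24/121*2 + 30/121*2 + 16/121*3 = 328/121 = 2.7107

2.7107 bits


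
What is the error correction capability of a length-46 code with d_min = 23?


Correction capability = floor((d-1)/2) = floor((23-1)/2) = 11

11 errors


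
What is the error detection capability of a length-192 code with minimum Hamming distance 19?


Detection capability = d_min - 1 = 19 - 1 = 18

18 errors


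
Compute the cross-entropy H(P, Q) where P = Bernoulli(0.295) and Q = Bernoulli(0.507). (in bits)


H(P,Q) = -p*log2(q) - (1-p)*log2(1-q). -0.295*log2(0.507) = 0.289083; -0.705*log2(0.493) = 0.719340. H(P,Q) = 0.289083 + 0.719340 = 1.0084

1.0084 bits


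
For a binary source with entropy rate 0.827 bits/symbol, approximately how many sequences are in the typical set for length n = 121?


log2|A_typical| = nH = 121 * 0.827 = 100.067, so |A_typical| ~ 2^100.067 = 1.328e+30

1.328e+30


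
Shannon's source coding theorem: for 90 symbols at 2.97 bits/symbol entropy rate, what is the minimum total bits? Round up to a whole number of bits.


Minimum bits >= n * H = 90 * 2.97 = 267.3, rounded up to a whole number of bits = 268

268 bits


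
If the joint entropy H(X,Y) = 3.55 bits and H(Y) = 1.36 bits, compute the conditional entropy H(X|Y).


H(X|Y) = H(X,Y) - H(Y) = 3.55 - 1.36 = 2.19

2.19 bits


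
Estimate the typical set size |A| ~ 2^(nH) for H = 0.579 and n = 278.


log2|A_typical| = nH = 278 * 0.579 = 160.962, so |A_typical| ~ 2^160.962 = 2.847e+48

2.847e+48


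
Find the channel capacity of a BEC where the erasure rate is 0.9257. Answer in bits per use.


C = 1 - epsilon = 1 - 0.9257 = 0.0743

0.0743 bits


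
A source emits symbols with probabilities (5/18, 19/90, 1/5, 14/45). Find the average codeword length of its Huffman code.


Huffman construction (repeatedly merge the two least-probable nodes; each merge adds 1 bit to every symbol beneath it): 1/5 + 19/90 = 37/90; 5/18 + 14/45 = 53/90; 37/90 + 53/90 = 1. Resulting codeword lengths (in the order the probabilities were given): (2, 2, 2, 2). L_avg = sum(p_i * l_i) = 5/18*2 + 19/90*2 + 1/5*2 + 14/45*2 = 2

2.0 bits


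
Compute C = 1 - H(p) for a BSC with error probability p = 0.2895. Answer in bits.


H(p) = -p*log2(p) - (1-p)*log2(1-p) = -0.2895*log2(0.2895) - 0.7105*log2(0.7105) = 0.517732 + 0.350343 = 0.8681. C = 1 - H(p) = 1 - 0.8681 = 0.1319

0.1319 bits


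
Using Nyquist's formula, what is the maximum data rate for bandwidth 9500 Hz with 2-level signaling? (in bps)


Rate = 2 * B * log2(M) = 2 * 9500 * 1.0 = 19000.0

19000.0 bps


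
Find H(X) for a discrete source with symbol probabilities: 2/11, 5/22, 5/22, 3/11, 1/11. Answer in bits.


H = -sum(p_i * log2(p_i)). Terms: -(2/11)*log2(2/11) = 0.447169; -(5/22)*log2(5/22) = 0.485796; -(5/22)*log2(5/22) = 0.485796; -(3/11)*log2(3/11) = 0.511219; -(1/11)*log2(1/11) = 0.314494. H = 0.447169 + 0.485796 + 0.485796 + 0.511219 + 0.314494 = 2.2445

2.2445 bits


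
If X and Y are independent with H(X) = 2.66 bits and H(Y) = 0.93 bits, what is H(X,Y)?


For independent variables, H(X,Y) = H(X) + H(Y) = 2.66 + 0.93 = 3.59

3.59 bits


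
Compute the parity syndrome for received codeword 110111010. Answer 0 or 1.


Syndrome = XOR of all bits = 1 XOR 1 XOR 0 XOR 1 XOR 1 XOR 1 XOR 0 XOR 1 XOR 0 = 0

0


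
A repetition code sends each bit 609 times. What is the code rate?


Rate = k/n = 1/609

1/609


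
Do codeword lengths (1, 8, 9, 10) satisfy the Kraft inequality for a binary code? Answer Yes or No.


Kraft sum = sum(2^(-l_i)) = 0.5068, need <= 1. Result: satisfied (a binary prefix-free code with these lengths exists)

Yes


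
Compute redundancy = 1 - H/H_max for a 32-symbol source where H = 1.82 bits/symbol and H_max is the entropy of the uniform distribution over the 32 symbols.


H_max = log2(K) = log2(32) = 5.0 bits/symbol. Redundancy = 1 - H/H_max = 1 - 1.82/5.0 = 1 - 0.364 = 0.636

0.636


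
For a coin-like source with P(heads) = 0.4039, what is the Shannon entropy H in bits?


H = -p*log2(p) - (1-p)*log2(1-p). -0.4039*log2(0.4039) = 0.528273; -0.5961*log2(0.5961) = 0.444913. H = 0.528273 + 0.444913 = 0.9732

0.9732 bits


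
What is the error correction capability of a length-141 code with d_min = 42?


Correction capability = floor((d-1)/2) = floor((42-1)/2) = 20

20 errors


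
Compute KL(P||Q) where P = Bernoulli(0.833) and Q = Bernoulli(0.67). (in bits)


KL = p*log2(p/q) + (1-p)*log2((1-p)/(1-q)) = 0.833*log2(0.833/0.67) + 0.167*log2(0.167/0.33) = 0.0976

0.0976 bits


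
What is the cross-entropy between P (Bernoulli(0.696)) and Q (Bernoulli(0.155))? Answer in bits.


H(P,Q) = -p*log2(q) - (1-p)*log2(1-q). -0.696*log2(0.155) = 1.872003; -0.304*log2(0.845) = 0.073865. H(P,Q) = 1.872003 + 0.073865 = 1.9459

1.9459 bits


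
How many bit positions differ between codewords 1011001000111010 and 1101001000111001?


Count differing positions: . ^ ^ . . . . . . . . . . . ^ ^ = 4 differences

4


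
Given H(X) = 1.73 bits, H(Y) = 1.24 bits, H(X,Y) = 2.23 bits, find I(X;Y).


I(X;Y) = H(X) + H(Y) - H(X,Y) = 1.73 + 1.24 - 2.23 = 0.74

0.74 bits


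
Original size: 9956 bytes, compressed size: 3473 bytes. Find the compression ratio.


Ratio = original / compressed = 9956 / 3473 = 2.8667

2.8667


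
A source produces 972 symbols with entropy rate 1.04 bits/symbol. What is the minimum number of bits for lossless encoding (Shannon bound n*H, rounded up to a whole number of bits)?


Minimum bits >= n * H = 972 * 1.04 = 1010.88, rounded up to a whole number of bits = 1011

1011 bits


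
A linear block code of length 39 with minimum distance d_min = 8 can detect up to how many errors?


Detection capability = d_min - 1 = 8 - 1 = 7

7 errors


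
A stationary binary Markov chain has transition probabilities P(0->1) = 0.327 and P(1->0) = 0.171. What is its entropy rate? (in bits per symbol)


Stationary distribution: pi_0 = p10/(p01+p10) = 0.3434, pi_1 = 0.6566. Entropy rate H' = pi_0*H(p01) + pi_1*H(p10) = 0.3434*0.9118 + 0.6566*0.66 = 0.7465

0.7465 bits/symbol


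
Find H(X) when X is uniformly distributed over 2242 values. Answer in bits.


H = log2(n) = log2(2242) = 11.1306

11.1306 bits


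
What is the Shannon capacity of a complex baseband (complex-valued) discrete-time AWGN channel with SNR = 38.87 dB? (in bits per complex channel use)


SNR_linear = 10^(38.87/10) = 7709.0347; C = log2(1 + SNR_linear) = log2(1 + 7709.0347) = 12.9125

12.9125 bits/channel use


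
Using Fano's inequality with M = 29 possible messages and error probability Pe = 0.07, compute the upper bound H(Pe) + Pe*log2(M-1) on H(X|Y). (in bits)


H(Pe) = -Pe*log2(Pe) - (1-Pe)*log2(1-Pe) = -0.07*log2(0.07) - 0.93*log2(0.93) = 0.268555 + 0.097369 = 0.3659. Pe*log2(M-1) = 0.07*log2(28) = 0.336515. Bound = H(Pe) + Pe*log2(M-1) = 0.268555 + 0.097369 + 0.336515 = 0.7024

0.7024 bits


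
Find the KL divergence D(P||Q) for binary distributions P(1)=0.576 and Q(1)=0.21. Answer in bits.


KL = p*log2(p/q) + (1-p)*log2((1-p)/(1-q)) = 0.576*log2(0.576/0.21) + 0.424*log2(0.424/0.79) = 0.4578

0.4578 bits


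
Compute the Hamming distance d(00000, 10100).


Count differing positions: ^ . ^ . . = 2 differences

2


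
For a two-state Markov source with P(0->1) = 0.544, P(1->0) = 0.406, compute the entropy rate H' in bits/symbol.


Stationary distribution: pi_0 = p10/(p01+p10) = 0.4274, pi_1 = 0.5726. Entropy rate H' = pi_0*H(p01) + pi_1*H(p10) = 0.4274*0.9944 + 0.5726*0.9744 = 0.9829

0.9829 bits/symbol


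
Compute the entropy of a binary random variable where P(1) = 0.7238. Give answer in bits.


H = -p*log2(p) - (1-p)*log2(1-p). -0.7238*log2(0.7238) = 0.337535; -0.2762*log2(0.2762) = 0.512687. H = 0.337535 + 0.512687 = 0.8502

0.8502 bits


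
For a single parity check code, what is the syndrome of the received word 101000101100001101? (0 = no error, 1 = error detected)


Syndrome = XOR of all bits = 1 XOR 0 XOR 1 XOR 0 XOR 0 XOR 0 XOR 1 XOR 0 XOR 1 XOR 1 XOR 0 XOR 0 XOR 0 XOR 0 XOR 1 XOR 1 XOR 0 XOR 1 = 0

0


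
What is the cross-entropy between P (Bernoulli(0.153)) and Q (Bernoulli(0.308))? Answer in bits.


H(P,Q) = -p*log2(q) - (1-p)*log2(1-q). -0.153*log2(0.308) = 0.259947; -0.847*log2(0.692) = 0.449889. H(P,Q) = 0.259947 + 0.449889 = 0.7098

0.7098 bits


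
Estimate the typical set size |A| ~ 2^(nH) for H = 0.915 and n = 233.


log2|A_typical| = nH = 233 * 0.915 = 213.195, so |A_typical| ~ 2^213.195 = 1.507e+64

1.507e+64


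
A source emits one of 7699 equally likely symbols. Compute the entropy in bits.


H = log2(n) = log2(7699) = 12.9105

12.9105 bits


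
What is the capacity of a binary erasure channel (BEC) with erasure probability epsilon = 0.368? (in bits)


C = 1 - epsilon = 1 - 0.368 = 0.632

0.632 bits


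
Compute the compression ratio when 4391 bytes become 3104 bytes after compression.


Ratio = original / compressed = 4391 / 3104 = 1.4146

1.4146


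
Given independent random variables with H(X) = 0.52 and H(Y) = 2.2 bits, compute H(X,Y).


For independent variables, H(X,Y) = H(X) + H(Y) = 0.52 + 2.2 = 2.72

2.72 bits


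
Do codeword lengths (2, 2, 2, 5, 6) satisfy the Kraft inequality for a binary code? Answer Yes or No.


Kraft sum = sum(2^(-l_i)) = 0.7969, need <= 1. Result: satisfied (a binary prefix-free code with these lengths exists)

Yes


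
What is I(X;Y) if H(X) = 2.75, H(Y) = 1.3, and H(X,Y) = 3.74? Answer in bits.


I(X;Y) = H(X) + H(Y) - H(X,Y) = 2.75 + 1.3 - 3.74 = 0.31

0.31 bits


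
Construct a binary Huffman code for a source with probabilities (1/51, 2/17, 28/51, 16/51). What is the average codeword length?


Huffman construction (repeatedly merge the two least-probable nodes; each merge adds 1 bit to every symbol beneath it): 1/51 + 2/17 = 7/51; 7/51 + 16/51 = 23/51; 23/51 + 28/51 = 1. Resulting codeword lengths (in the order the probabilities were given): (3, 3, 1, 2). L_avg = sum(p_i * l_i) = 1/51*3 + 2/17*3 + 28/51*1 + 16/51*2 = 27/17 = 1.5882

1.5882 bits


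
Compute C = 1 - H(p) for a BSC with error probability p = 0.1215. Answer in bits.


H(p) = -p*log2(p) - (1-p)*log2(1-p) = -0.1215*log2(0.1215) - 0.8785*log2(0.8785) = 0.369478 + 0.164179 = 0.5337. C = 1 - H(p) = 1 - 0.5337 = 0.4663

0.4663 bits


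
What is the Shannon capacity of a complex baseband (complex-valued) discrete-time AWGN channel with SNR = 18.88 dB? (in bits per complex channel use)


SNR_linear = 10^(18.88/10) = 77.2681; C = log2(1 + SNR_linear) = log2(1 + 77.2681) = 6.2904

6.2904 bits/channel use


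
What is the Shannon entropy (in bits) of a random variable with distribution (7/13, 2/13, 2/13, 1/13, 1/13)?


H = -sum(p_i * log2(p_i)). Terms: -(7/13)*log2(7/13) = 0.480892; -(2/13)*log2(2/13) = 0.415452; -(2/13)*log2(2/13) = 0.415452; -(1/13)*log2(1/13) = 0.284649; -(1/13)*log2(1/13) = 0.284649. H = 0.480892 + 0.415452 + 0.415452 + 0.284649 + 0.284649 = 1.8811

1.8811 bits


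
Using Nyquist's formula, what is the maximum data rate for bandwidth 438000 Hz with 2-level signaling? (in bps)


Rate = 2 * B * log2(M) = 2 * 438000 * 1.0 = 876000.0

876000.0 bps


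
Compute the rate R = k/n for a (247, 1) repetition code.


Rate = k/n = 1/247

1/247


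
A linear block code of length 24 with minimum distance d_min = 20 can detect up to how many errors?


Detection capability = d_min - 1 = 20 - 1 = 19

19 errors


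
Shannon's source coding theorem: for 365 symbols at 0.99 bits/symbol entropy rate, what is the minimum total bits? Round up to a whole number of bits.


Minimum bits >= n * H = 365 * 0.99 = 361.35, rounded up to a whole number of bits = 362

362 bits


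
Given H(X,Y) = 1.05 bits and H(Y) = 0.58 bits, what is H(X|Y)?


H(X|Y) = H(X,Y) - H(Y) = 1.05 - 0.58 = 0.47

0.47 bits


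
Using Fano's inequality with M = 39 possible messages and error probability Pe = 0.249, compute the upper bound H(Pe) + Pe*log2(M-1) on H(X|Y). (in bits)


H(Pe) = -Pe*log2(Pe) - (1-Pe)*log2(1-Pe) = -0.249*log2(0.249) - 0.751*log2(0.751) = 0.499440 + 0.310250 = 0.8097. Pe*log2(M-1) = 0.249*log2(38) = 1.306734. Bound = H(Pe) + Pe*log2(M-1) = 0.499440 + 0.310250 + 1.306734 = 2.1164

2.1164 bits


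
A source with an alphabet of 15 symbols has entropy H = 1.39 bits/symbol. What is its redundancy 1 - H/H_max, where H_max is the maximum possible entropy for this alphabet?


H_max = log2(K) = log2(15) = 3.9069 bits/symbol. Redundancy = 1 - H/H_max = 1 - 1.39/3.9069 = 1 - 0.3558 = 0.6442

0.6442


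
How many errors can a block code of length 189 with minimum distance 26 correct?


Correction capability = floor((d-1)/2) = floor((26-1)/2) = 12

12 errors


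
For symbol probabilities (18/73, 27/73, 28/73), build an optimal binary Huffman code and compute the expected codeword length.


Huffman construction (repeatedly merge the two least-probable nodes; each merge adds 1 bit to every symbol beneath it): 18/73 + 27/73 = 45/73; 28/73 + 45/73 = 1. Resulting codeword lengths (in the order the probabilities were given): (2, 2, 1). L_avg = sum(p_i * l_i) = 18/73*2 + 27/73*2 + 28/73*1 = 118/73 = 1.6164

1.6164 bits


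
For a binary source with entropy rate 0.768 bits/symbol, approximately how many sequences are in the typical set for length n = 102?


log2|A_typical| = nH = 102 * 0.768 = 78.336, so |A_typical| ~ 2^78.336 = 3.815e+23

3.815e+23


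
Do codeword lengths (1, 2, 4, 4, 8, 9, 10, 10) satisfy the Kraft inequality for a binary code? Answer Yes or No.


Kraft sum = sum(2^(-l_i)) = 0.8828, need <= 1. Result: satisfied (a binary prefix-free code with these lengths exists)

Yes


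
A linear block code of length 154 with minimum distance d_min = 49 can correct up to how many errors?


Correction capability = floor((d-1)/2) = floor((49-1)/2) = 24

24 errors


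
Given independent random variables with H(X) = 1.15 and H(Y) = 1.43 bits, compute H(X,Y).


For independent variables, H(X,Y) = H(X) + H(Y) = 1.15 + 1.43 = 2.58

2.58 bits


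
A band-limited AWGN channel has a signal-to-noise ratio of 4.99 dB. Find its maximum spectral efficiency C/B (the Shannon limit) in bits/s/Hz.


SNR_linear = 10^(4.99/10) = 3.155; C/B = log2(1 + SNR_linear) = log2(1 + 3.155) = 2.0549

2.0549 bits/s/Hz


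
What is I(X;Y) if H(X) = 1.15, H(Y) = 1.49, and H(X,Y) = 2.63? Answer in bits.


I(X;Y) = H(X) + H(Y) - H(X,Y) = 1.15 + 1.49 - 2.63 = 0.01

0.01 bits


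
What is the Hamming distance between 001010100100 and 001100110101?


Count differing positions: . . . ^ ^ . . ^ . . . ^ = 4 differences

4


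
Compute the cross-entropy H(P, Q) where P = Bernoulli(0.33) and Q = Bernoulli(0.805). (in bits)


H(P,Q) = -p*log2(q) - (1-p)*log2(1-q). -0.33*log2(0.805) = 0.103270; -0.67*log2(0.195) = 1.580164. H(P,Q) = 0.103270 + 1.580164 = 1.6834

1.6834 bits


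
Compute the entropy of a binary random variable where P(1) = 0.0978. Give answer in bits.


H = -p*log2(p) - (1-p)*log2(1-p). -0.0978*log2(0.0978) = 0.328023; -0.9022*log2(0.9022) = 0.133959. H = 0.328023 + 0.133959 = 0.462

0.462 bits


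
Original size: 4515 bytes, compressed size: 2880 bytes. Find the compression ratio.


Ratio = original / compressed = 4515 / 2880 = 1.5677

1.5677


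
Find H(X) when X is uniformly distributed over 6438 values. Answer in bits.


H = log2(n) = log2(6438) = 12.6524

12.6524 bits


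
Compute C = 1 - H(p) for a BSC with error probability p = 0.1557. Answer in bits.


H(p) = -p*log2(p) - (1-p)*log2(1-p) = -0.1557*log2(0.1557) - 0.8443*log2(0.8443) = 0.417768 + 0.206155 = 0.6239. C = 1 - H(p) = 1 - 0.6239 = 0.3761

0.3761 bits


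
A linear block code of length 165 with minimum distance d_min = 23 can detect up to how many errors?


Detection capability = d_min - 1 = 23 - 1 = 22

22 errors


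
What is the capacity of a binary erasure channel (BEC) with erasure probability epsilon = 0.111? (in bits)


C = 1 - epsilon = 1 - 0.111 = 0.889

0.889 bits


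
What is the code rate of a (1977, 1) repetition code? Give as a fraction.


Rate = k/n = 1/1977

1/1977


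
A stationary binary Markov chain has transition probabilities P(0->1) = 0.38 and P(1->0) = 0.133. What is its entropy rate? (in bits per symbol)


Stationary distribution: pi_0 = p10/(p01+p10) = 0.2593, pi_1 = 0.7407. Entropy rate H' = pi_0*H(p01) + pi_1*H(p10) = 0.2593*0.958 + 0.7407*0.5656 = 0.6674

0.6674 bits/symbol


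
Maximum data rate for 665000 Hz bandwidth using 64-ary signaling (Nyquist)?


Rate = 2 * B * log2(M) = 2 * 665000 * 6.0 = 7980000.0

7980000.0 bps


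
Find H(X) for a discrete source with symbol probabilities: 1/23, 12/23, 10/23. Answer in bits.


H = -sum(p_i * log2(p_i)). Terms: -(1/23)*log2(1/23) = 0.196677; -(12/23)*log2(12/23) = 0.489704; -(10/23)*log2(10/23) = 0.522450. H = 0.196677 + 0.489704 + 0.522450 = 1.2088

1.2088 bits


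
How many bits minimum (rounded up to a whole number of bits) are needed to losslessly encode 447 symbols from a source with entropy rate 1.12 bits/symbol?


Minimum bits >= n * H = 447 * 1.12 = 500.64, rounded up to a whole number of bits = 501

501 bits


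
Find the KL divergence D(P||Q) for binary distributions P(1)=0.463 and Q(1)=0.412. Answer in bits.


KL = p*log2(p/q) + (1-p)*log2((1-p)/(1-q)) = 0.463*log2(0.463/0.412) + 0.537*log2(0.537/0.588) = 0.0077

0.0077 bits


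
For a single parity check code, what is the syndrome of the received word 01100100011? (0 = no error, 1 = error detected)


Syndrome = XOR of all bits = 0 XOR 1 XOR 1 XOR 0 XOR 0 XOR 1 XOR 0 XOR 0 XOR 0 XOR 1 XOR 1 = 1

1


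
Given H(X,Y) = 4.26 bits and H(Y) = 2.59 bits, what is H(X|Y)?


H(X|Y) = H(X,Y) - H(Y) = 4.26 - 2.59 = 1.67

1.67 bits


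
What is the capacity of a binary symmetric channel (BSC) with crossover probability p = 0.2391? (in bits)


H(p) = -p*log2(p) - (1-p)*log2(1-p) = -0.2391*log2(0.2391) - 0.7609*log2(0.7609) = 0.493577 + 0.299963 = 0.7935. C = 1 - H(p) = 1 - 0.7935 = 0.2065

0.2065 bits


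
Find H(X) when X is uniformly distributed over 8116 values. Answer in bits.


H = log2(n) = log2(8116) = 12.9866

12.9866 bits


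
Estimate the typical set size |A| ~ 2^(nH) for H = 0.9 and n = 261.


log2|A_typical| = nH = 261 * 0.9 = 234.9, so |A_typical| ~ 2^234.9 = 5.152e+70

5.152e+70


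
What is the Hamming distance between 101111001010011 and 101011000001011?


Count differing positions: . . . ^ . . . . ^ . ^ ^ . . . = 4 differences

4


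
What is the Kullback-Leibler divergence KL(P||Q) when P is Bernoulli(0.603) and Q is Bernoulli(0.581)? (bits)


KL = p*log2(p/q) + (1-p)*log2((1-p)/(1-q)) = 0.603*log2(0.603/0.581) + 0.397*log2(0.397/0.419) = 0.0014

0.0014 bits


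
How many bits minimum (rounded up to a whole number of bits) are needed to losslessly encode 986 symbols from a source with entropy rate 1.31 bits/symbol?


Minimum bits >= n * H = 986 * 1.31 = 1291.66, rounded up to a whole number of bits = 1292

1292 bits


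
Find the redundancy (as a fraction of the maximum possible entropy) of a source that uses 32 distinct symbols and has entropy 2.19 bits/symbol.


H_max = log2(K) = log2(32) = 5.0 bits/symbol. Redundancy = 1 - H/H_max = 1 - 2.19/5.0 = 1 - 0.438 = 0.562

0.562


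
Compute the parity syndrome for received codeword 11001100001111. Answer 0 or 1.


Syndrome = XOR of all bits = 1 XOR 1 XOR 0 XOR 0 XOR 1 XOR 1 XOR 0 XOR 0 XOR 0 XOR 0 XOR 1 XOR 1 XOR 1 XOR 1 = 0

0


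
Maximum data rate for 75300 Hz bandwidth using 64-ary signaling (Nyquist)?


Rate = 2 * B * log2(M) = 2 * 75300 * 6.0 = 903600.0

903600.0 bps


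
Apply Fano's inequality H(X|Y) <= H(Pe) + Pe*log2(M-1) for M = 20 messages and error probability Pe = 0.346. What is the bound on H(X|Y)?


H(Pe) = -Pe*log2(Pe) - (1-Pe)*log2(1-Pe) = -0.346*log2(0.346) - 0.654*log2(0.654) = 0.529780 + 0.400665 = 0.9304. Pe*log2(M-1) = 0.346*log2(19) = 1.469783. Bound = H(Pe) + Pe*log2(M-1) = 0.529780 + 0.400665 + 1.469783 = 2.4002

2.4002 bits


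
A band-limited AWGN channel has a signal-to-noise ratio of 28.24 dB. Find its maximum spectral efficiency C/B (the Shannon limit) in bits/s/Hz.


SNR_linear = 10^(28.24/10) = 666.8068; C/B = log2(1 + SNR_linear) = log2(1 + 666.8068) = 9.3833

9.3833 bits/s/Hz


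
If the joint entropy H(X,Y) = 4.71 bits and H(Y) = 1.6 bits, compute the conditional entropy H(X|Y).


H(X|Y) = H(X,Y) - H(Y) = 4.71 - 1.6 = 3.11

3.11 bits


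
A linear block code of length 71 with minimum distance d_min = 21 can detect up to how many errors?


Detection capability = d_min - 1 = 21 - 1 = 20

20 errors


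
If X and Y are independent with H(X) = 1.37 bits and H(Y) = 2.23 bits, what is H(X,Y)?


For independent variables, H(X,Y) = H(X) + H(Y) = 1.37 + 2.23 = 3.6

3.6 bits


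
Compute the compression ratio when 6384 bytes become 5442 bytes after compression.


Ratio = original / compressed = 6384 / 5442 = 1.1731

1.1731


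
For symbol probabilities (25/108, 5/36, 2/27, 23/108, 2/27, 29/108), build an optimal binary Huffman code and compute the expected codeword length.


Huffman construction (repeatedly merge the two least-probable nodes; each merge adds 1 bit to every symbol beneath it): 2/27 + 2/27 = 4/27; 5/36 + 4/27 = 31/108; 23/108 + 25/108 = 4/9; 29/108 + 31/108 = 5/9; 4/9 + 5/9 = 1. Resulting codeword lengths (in the order the probabilities were given): (2, 3, 4, 2, 4, 2). L_avg = sum(p_i * l_i) = 25/108*2 + 5/36*3 + 2/27*4 + 23/108*2 + 2/27*4 + 29/108*2 = 263/108 = 2.4352

2.4352 bits


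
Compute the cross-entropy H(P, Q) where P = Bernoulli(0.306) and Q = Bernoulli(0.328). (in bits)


H(P,Q) = -p*log2(q) - (1-p)*log2(1-q). -0.306*log2(0.328) = 0.492119; -0.694*log2(0.672) = 0.397986. H(P,Q) = 0.492119 + 0.397986 = 0.8901

0.8901 bits


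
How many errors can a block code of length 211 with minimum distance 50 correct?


Correction capability = floor((d-1)/2) = floor((50-1)/2) = 24

24 errors


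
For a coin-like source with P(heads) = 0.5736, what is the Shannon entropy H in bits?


H = -p*log2(p) - (1-p)*log2(1-p). -0.5736*log2(0.5736) = 0.459960; -0.4264*log2(0.4264) = 0.524353. H = 0.459960 + 0.524353 = 0.9843

0.9843 bits


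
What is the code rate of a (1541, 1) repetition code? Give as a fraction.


Rate = k/n = 1/1541

1/1541


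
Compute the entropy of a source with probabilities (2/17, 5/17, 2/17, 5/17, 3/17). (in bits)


H = -sum(p_i * log2(p_i)). Terms: -(2/17)*log2(2/17) = 0.363231; -(5/17)*log2(5/17) = 0.519275; -(2/17)*log2(2/17) = 0.363231; -(5/17)*log2(5/17) = 0.519275; -(3/17)*log2(3/17) = 0.441618. H = 0.363231 + 0.519275 + 0.363231 + 0.519275 + 0.441618 = 2.2066

2.2066 bits


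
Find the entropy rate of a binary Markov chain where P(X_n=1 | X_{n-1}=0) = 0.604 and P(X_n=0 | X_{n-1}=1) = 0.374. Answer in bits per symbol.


Stationary distribution: pi_0 = p10/(p01+p10) = 0.3824, pi_1 = 0.6176. Entropy rate H' = pi_0*H(p01) + pi_1*H(p10) = 0.3824*0.9686 + 0.6176*0.9537 = 0.9594

0.9594 bits/symbol


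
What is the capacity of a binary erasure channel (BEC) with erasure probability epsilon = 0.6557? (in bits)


C = 1 - epsilon = 1 - 0.6557 = 0.3443

0.3443 bits


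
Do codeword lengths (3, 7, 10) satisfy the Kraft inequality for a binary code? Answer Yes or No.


Kraft sum = sum(2^(-l_i)) = 0.1338, need <= 1. Result: satisfied (a binary prefix-free code with these lengths exists)

Yes


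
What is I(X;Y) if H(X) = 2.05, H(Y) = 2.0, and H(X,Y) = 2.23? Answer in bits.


I(X;Y) = H(X) + H(Y) - H(X,Y) = 2.05 + 2.0 - 2.23 = 1.82

1.82 bits


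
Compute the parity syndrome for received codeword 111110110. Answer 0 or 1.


Syndrome = XOR of all bits = 1 XOR 1 XOR 1 XOR 1 XOR 1 XOR 0 XOR 1 XOR 1 XOR 0 = 1

1


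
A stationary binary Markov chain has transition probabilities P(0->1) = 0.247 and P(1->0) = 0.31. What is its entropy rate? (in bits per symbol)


Stationary distribution: pi_0 = p10/(p01+p10) = 0.5566, pi_1 = 0.4434. Entropy rate H' = pi_0*H(p01) + pi_1*H(p10) = 0.5566*0.8065 + 0.4434*0.8932 = 0.8449

0.8449 bits/symbol


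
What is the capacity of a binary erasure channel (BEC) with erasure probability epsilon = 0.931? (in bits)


C = 1 - epsilon = 1 - 0.931 = 0.069

0.069 bits


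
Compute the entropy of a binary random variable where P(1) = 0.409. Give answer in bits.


H = -p*log2(p) - (1-p)*log2(1-p). -0.409*log2(0.409) = 0.527539; -0.591*log2(0.591) = 0.448433. H = 0.527539 + 0.448433 = 0.976

0.976 bits


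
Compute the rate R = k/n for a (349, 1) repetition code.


Rate = k/n = 1/349

1/349


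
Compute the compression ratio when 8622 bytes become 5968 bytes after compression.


Ratio = original / compressed = 8622 / 5968 = 1.4447

1.4447


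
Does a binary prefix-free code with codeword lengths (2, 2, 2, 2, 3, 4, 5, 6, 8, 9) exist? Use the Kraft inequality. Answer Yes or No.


Kraft sum = sum(2^(-l_i)) = 1.2402, need <= 1. Result: violated (a binary prefix-free code with these lengths cannot exist)

No


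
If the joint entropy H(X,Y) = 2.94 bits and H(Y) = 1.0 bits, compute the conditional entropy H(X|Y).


H(X|Y) = H(X,Y) - H(Y) = 2.94 - 1.0 = 1.94

1.94 bits


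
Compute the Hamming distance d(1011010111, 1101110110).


Count differing positions: . ^ ^ . ^ . . . . ^ = 4 differences

4


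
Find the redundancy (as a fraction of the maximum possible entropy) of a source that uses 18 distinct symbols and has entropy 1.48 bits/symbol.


H_max = log2(K) = log2(18) = 4.1699 bits/symbol. Redundancy = 1 - H/H_max = 1 - 1.48/4.1699 = 1 - 0.3549 = 0.6451

0.6451


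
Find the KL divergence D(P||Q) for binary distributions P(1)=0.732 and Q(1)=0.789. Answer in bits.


KL = p*log2(p/q) + (1-p)*log2((1-p)/(1-q)) = 0.732*log2(0.732/0.789) + 0.268*log2(0.268/0.211) = 0.0133

0.0133 bits


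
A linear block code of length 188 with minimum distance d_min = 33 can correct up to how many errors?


Correction capability = floor((d-1)/2) = floor((33-1)/2) = 16

16 errors


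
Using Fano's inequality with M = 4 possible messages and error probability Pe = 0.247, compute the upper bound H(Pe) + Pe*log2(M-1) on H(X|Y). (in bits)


H(Pe) = -Pe*log2(Pe) - (1-Pe)*log2(1-Pe) = -0.247*log2(0.247) - 0.753*log2(0.753) = 0.498302 + 0.308187 = 0.8065. Pe*log2(M-1) = 0.247*log2(3) = 0.391486. Bound = H(Pe) + Pe*log2(M-1) = 0.498302 + 0.308187 + 0.391486 = 1.198

1.198 bits


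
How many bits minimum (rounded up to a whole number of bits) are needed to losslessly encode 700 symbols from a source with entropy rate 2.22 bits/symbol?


Minimum bits >= n * H = 700 * 2.22 = 1554.0, rounded up to a whole number of bits = 1554

1554 bits


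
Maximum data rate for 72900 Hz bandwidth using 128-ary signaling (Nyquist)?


Rate = 2 * B * log2(M) = 2 * 72900 * 7.0 = 1020600.0

1020600.0 bps


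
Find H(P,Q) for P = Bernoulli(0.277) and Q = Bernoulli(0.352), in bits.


H(P,Q) = -p*log2(q) - (1-p)*log2(1-q). -0.277*log2(0.352) = 0.417260; -0.723*log2(0.648) = 0.452550. H(P,Q) = 0.417260 + 0.452550 = 0.8698

0.8698 bits


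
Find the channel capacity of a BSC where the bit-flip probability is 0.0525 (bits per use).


H(p) = -p*log2(p) - (1-p)*log2(1-p) = -0.0525*log2(0.0525) - 0.9475*log2(0.9475) = 0.223206 + 0.073718 = 0.2969. C = 1 - H(p) = 1 - 0.2969 = 0.7031

0.7031 bits


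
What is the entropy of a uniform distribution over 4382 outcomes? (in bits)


H = log2(n) = log2(4382) = 12.0974

12.0974 bits


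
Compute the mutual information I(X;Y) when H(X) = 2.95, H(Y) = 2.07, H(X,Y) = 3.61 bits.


I(X;Y) = H(X) + H(Y) - H(X,Y) = 2.95 + 2.07 - 3.61 = 1.41

1.41 bits


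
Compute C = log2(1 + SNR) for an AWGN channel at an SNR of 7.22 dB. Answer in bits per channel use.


SNR_linear = 10^(7.22/10) = 5.2723; C = log2(1 + SNR_linear) = log2(1 + 5.2723) = 2.649

2.649 bits/channel use


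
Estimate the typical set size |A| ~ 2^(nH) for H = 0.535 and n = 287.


log2|A_typical| = nH = 287 * 0.535 = 153.545, so |A_typical| ~ 2^153.545 = 1.666e+46

1.666e+46


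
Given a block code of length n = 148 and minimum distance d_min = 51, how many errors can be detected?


Detection capability = d_min - 1 = 51 - 1 = 50

50 errors


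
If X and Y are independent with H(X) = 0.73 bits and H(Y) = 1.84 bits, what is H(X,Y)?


For independent variables, H(X,Y) = H(X) + H(Y) = 0.73 + 1.84 = 2.57

2.57 bits


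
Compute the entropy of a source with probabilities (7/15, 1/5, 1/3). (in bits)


H = -sum(p_i * log2(p_i)). Terms: -(7/15)*log2(7/15) = 0.513117; -(1/5)*log2(1/5) = 0.464386; -(1/3)*log2(1/3) = 0.528321. H = 0.513117 + 0.464386 + 0.528321 = 1.5058

1.5058 bits


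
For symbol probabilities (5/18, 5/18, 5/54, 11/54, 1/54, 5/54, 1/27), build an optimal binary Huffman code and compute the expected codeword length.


Huffman construction (repeatedly merge the two least-probable nodes; each merge adds 1 bit to every symbol beneath it): 1/54 + 1/27 = 1/18; 1/18 + 5/54 = 4/27; 5/54 + 4/27 = 13/54; 11/54 + 13/54 = 4/9; 5/18 + 5/18 = 5/9; 4/9 + 5/9 = 1. Resulting codeword lengths (in the order the probabilities were given): (2, 2, 4, 2, 5, 3, 5). L_avg = sum(p_i * l_i) = 5/18*2 + 5/18*2 + 5/54*4 + 11/54*2 + 1/54*5 + 5/54*3 + 1/27*5 = 22/9 = 2.4444

2.4444 bits


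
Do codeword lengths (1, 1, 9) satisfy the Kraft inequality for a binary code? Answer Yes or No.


Kraft sum = sum(2^(-l_i)) = 1.002, need <= 1. Result: violated (a binary prefix-free code with these lengths cannot exist)

No


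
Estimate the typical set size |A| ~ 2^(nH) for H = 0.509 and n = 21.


log2|A_typical| = nH = 21 * 0.509 = 10.689, so |A_typical| ~ 2^10.689 = 1.651e+03

1.651e+03


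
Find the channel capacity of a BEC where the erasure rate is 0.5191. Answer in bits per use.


C = 1 - epsilon = 1 - 0.5191 = 0.4809

0.4809 bits


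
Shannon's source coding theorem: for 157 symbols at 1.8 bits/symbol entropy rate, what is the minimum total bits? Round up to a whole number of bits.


Minimum bits >= n * H = 157 * 1.8 = 282.6, rounded up to a whole number of bits = 283

283 bits


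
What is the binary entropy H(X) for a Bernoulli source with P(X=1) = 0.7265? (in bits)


H = -p*log2(p) - (1-p)*log2(1-p). -0.7265*log2(0.7265) = 0.334891; -0.2735*log2(0.2735) = 0.511551. H = 0.334891 + 0.511551 = 0.8464

0.8464 bits


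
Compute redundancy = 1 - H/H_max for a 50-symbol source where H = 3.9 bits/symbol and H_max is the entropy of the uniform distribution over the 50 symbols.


H_max = log2(K) = log2(50) = 5.6439 bits/symbol. Redundancy = 1 - H/H_max = 1 - 3.9/5.6439 = 1 - 0.691 = 0.309

0.309


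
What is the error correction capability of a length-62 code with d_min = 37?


Correction capability = floor((d-1)/2) = floor((37-1)/2) = 18

18 errors


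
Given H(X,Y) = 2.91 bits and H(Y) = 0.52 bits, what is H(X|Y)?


H(X|Y) = H(X,Y) - H(Y) = 2.91 - 0.52 = 2.39

2.39 bits


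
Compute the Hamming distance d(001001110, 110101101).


Count differing positions: ^ ^ ^ ^ . . . ^ ^ = 6 differences

6


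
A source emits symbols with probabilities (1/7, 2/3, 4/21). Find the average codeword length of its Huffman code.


Huffman construction (repeatedly merge the two least-probable nodes; each merge adds 1 bit to every symbol beneath it): 1/7 + 4/21 = 1/3; 1/3 + 2/3 = 1. Resulting codeword lengths (in the order the probabilities were given): (2, 1, 2). L_avg = sum(p_i * l_i) = 1/7*2 + 2/3*1 + 4/21*2 = 4/3 = 1.3333

1.3333 bits


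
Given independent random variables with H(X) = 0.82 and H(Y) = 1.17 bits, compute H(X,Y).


For independent variables, H(X,Y) = H(X) + H(Y) = 0.82 + 1.17 = 1.99

1.99 bits


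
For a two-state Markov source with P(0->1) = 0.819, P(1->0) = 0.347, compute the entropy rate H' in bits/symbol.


Stationary distribution: pi_0 = p10/(p01+p10) = 0.2976, pi_1 = 0.7024. Entropy rate H' = pi_0*H(p01) + pi_1*H(p10) = 0.2976*0.6823 + 0.7024*0.9314 = 0.8572

0.8572 bits/symbol


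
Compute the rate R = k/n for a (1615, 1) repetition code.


Rate = k/n = 1/1615

1/1615


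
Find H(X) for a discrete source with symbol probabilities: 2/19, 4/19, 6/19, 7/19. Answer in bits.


H = -sum(p_i * log2(p_i)). Terms: -(2/19)*log2(2/19) = 0.341887; -(4/19)*log2(4/19) = 0.473248; -(6/19)*log2(6/19) = 0.525147; -(7/19)*log2(7/19) = 0.530737. H = 0.341887 + 0.473248 + 0.525147 + 0.530737 = 1.871

1.871 bits


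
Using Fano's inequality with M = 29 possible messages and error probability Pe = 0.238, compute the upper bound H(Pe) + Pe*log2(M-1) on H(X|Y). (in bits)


H(Pe) = -Pe*log2(Pe) - (1-Pe)*log2(1-Pe) = -0.238*log2(0.238) - 0.762*log2(0.762) = 0.492890 + 0.298808 = 0.7917. Pe*log2(M-1) = 0.238*log2(28) = 1.144150. Bound = H(Pe) + Pe*log2(M-1) = 0.492890 + 0.298808 + 1.144150 = 1.9358

1.9358 bits


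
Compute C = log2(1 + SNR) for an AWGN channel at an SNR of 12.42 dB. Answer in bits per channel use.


SNR_linear = 10^(12.42/10) = 17.4582; C = log2(1 + SNR_linear) = log2(1 + 17.4582) = 4.2062

4.2062 bits/channel use


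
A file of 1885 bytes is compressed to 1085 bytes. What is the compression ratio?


Ratio = original / compressed = 1885 / 1085 = 1.7373

1.7373


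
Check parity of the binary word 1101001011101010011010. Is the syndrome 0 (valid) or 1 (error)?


Syndrome = XOR of all bits = 1 XOR 1 XOR 0 XOR 1 XOR 0 XOR 0 XOR 1 XOR 0 XOR 1 XOR 1 XOR 1 XOR 0 XOR 1 XOR 0 XOR 1 XOR 0 XOR 0 XOR 1 XOR 1 XOR 0 XOR 1 XOR 0 = 0

0


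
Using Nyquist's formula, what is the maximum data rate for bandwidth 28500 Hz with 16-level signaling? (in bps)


Rate = 2 * B * log2(M) = 2 * 28500 * 4.0 = 228000.0

228000.0 bps


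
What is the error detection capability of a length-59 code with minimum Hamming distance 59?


Detection capability = d_min - 1 = 59 - 1 = 58

58 errors


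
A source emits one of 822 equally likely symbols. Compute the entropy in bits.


H = log2(n) = log2(822) = 9.683

9.683 bits


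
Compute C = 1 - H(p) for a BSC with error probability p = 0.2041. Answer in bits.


H(p) = -p*log2(p) - (1-p)*log2(1-p) = -0.2041*log2(0.2041) - 0.7959*log2(0.7959) = 0.467930 + 0.262122 = 0.7301. C = 1 - H(p) = 1 - 0.7301 = 0.2699

0.2699 bits


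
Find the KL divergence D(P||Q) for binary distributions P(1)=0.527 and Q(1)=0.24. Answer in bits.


KL = p*log2(p/q) + (1-p)*log2((1-p)/(1-q)) = 0.527*log2(0.527/0.24) + 0.473*log2(0.473/0.76) = 0.2744

0.2744 bits


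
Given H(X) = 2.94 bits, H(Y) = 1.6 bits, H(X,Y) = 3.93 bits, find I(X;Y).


I(X;Y) = H(X) + H(Y) - H(X,Y) = 2.94 + 1.6 - 3.93 = 0.61

0.61 bits


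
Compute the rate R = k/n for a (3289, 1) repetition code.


Rate = k/n = 1/3289

1/3289


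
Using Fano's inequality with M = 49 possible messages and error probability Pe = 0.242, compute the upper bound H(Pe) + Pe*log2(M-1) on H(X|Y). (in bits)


H(Pe) = -Pe*log2(Pe) - (1-Pe)*log2(1-Pe) = -0.242*log2(0.242) - 0.758*log2(0.758) = 0.495355 + 0.302996 = 0.7984. Pe*log2(M-1) = 0.242*log2(48) = 1.351561. Bound = H(Pe) + Pe*log2(M-1) = 0.495355 + 0.302996 + 1.351561 = 2.1499

2.1499 bits


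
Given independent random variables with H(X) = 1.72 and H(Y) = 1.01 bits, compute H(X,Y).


For independent variables, H(X,Y) = H(X) + H(Y) = 1.72 + 1.01 = 2.73

2.73 bits


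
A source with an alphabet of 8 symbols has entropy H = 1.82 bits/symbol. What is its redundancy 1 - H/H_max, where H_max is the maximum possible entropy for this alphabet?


H_max = log2(K) = log2(8) = 3.0 bits/symbol. Redundancy = 1 - H/H_max = 1 - 1.82/3.0 = 1 - 0.6067 = 0.3933

0.3933


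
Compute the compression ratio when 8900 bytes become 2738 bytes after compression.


Ratio = original / compressed = 8900 / 2738 = 3.2505

3.2505


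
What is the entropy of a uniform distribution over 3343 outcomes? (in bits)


H = log2(n) = log2(3343) = 11.7069

11.7069 bits


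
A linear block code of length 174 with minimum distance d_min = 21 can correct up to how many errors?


Correction capability = floor((d-1)/2) = floor((21-1)/2) = 10

10 errors


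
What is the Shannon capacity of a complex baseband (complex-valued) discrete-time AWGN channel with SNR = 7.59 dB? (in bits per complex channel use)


SNR_linear = 10^(7.59/10) = 5.7412; C = log2(1 + SNR_linear) = log2(1 + 5.7412) = 2.753

2.753 bits/channel use


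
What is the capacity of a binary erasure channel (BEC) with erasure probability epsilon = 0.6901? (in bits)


C = 1 - epsilon = 1 - 0.6901 = 0.3099

0.3099 bits


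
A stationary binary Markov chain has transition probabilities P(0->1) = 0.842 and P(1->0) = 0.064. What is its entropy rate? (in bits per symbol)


Stationary distribution: pi_0 = p10/(p01+p10) = 0.0706, pi_1 = 0.9294. Entropy rate H' = pi_0*H(p01) + pi_1*H(p10) = 0.0706*0.6295 + 0.9294*0.3431 = 0.3634

0.3634 bits/symbol


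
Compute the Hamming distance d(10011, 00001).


Count differing positions: ^ . . ^ . = 2 differences

2


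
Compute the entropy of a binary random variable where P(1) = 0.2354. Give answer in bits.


H = -p*log2(p) - (1-p)*log2(1-p). -0.2354*log2(0.2354) = 0.491236; -0.7646*log2(0.7646) = 0.296071. H = 0.491236 + 0.296071 = 0.7873

0.7873 bits
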